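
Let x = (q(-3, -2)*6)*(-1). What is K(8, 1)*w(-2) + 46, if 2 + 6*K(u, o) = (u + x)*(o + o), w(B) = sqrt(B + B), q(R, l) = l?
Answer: 46 + 38*I/3 ≈ 46.0 + 12.667*I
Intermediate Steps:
x = 12 (x = -2*6*(-1) = -12*(-1) = 12)
w(B) = sqrt(2)*sqrt(B) (w(B) = sqrt(2*B) = sqrt(2)*sqrt(B))
K(u, o) = -1/3 + o*(12 + u)/3 (K(u, o) = -1/3 + ((u + 12)*(o + o))/6 = -1/3 + ((12 + u)*(2*o))/6 = -1/3 + (2*o*(12 + u))/6 = -1/3 + o*(12 + u)/3)
K(8, 1)*w(-2) + 46 = (-1/3 + 4*1 + (1/3)*1*8)*(sqrt(2)*sqrt(-2)) + 46 = (-1/3 + 4 + 8/3)*(sqrt(2)*(I*sqrt(2))) + 46 = 19*(2*I)/3 + 46 = 38*I/3 + 46 = 46 + 38*I/3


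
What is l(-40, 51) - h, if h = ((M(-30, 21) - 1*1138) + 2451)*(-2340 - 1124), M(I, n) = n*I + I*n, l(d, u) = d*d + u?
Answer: 185243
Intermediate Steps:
l(d, u) = u + d**2 (l(d, u) = d**2 + u = u + d**2)
M(I, n) = 2*I*n (M(I, n) = I*n + I*n = 2*I*n)
h = -183592 (h = ((2*(-30)*21 - 1*1138) + 2451)*(-2340 - 1124) = ((-1260 - 1138) + 2451)*(-3464) = (-2398 + 2451)*(-3464) = 53*(-3464) = -183592)
l(-40, 51) - h = (51 + (-40)**2) - 1*(-183592) = (51 + 1600) + 183592 = 1651 + 183592 = 185243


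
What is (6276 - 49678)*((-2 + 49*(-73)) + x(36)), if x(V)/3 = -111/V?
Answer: 311474453/2 ≈ 1.5574e+8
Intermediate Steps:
x(V) = -333/V (x(V) = 3*(-111/V) = -333/V)
(6276 - 49678)*((-2 + 49*(-73)) + x(36)) = (6276 - 49678)*((-2 + 49*(-73)) - 333/36) = -43402*((-2 - 3577) - 333*1/36) = -43402*(-3579 - 37/4) = -43402*(-14353/4) = 311474453/2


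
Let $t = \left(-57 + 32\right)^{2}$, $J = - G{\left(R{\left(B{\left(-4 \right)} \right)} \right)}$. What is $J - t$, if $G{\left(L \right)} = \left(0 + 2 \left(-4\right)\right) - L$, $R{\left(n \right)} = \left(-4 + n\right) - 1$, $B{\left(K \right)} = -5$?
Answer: $-627$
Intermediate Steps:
$R{\left(n \right)} = -5 + n$
$G{\left(L \right)} = -8 - L$ ($G{\left(L \right)} = \left(0 - 8\right) - L = -8 - L$)
$J = -2$ ($J = - (-8 - \left(-5 - 5\right)) = - (-8 - -10) = - (-8 + 10) = \left(-1\right) 2 = -2$)
$t = 625$ ($t = \left(-25\right)^{2} = 625$)
$J - t = -2 - 625 = -627$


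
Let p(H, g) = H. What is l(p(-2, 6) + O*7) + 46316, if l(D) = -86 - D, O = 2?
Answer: 46218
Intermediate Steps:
l(p(-2, 6) + O*7) + 46316 = (-86 - (-2 + 2*7)) + 46316 = (-86 - (-2 + 14)) + 46316 = (-86 - 1*12) + 46316 = (-86 - 12) + 46316 = -98 + 46316 = 46218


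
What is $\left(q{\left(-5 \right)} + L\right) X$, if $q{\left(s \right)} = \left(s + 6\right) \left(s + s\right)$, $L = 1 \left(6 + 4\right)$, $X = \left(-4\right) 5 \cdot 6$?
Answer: $0$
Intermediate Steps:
$X = -120$ ($X = \left(-20\right) 6 = -120$)
$L = 10$ ($L = 1 \cdot 10 = 10$)
$q{\left(s \right)} = 2 s \left(6 + s\right)$ ($q{\left(s \right)} = \left(6 + s\right) 2 s = 2 s \left(6 + s\right)$)
$\left(q{\left(-5 \right)} + L\right) X = \left(2 \left(-5\right) \left(6 - 5\right) + 10\right) \left(-120\right) = \left(2 \left(-5\right) 1 + 10\right) \left(-120\right) = \left(-10 + 10\right) \left(-120\right) = 0 \left(-120\right) = 0$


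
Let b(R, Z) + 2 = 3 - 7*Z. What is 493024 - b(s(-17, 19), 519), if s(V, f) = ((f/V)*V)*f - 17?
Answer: 496656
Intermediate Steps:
s(V, f) = -17 + f² (s(V, f) = f*f - 17 = f² - 17 = -17 + f²)
b(R, Z) = 1 - 7*Z (b(R, Z) = -2 + (3 - 7*Z) = 1 - 7*Z)
493024 - b(s(-17, 19), 519) = 493024 - (1 - 7*519) = 493024 - (1 - 3633) = 493024 - 1*(-3632) = 493024 + 3632 = 496656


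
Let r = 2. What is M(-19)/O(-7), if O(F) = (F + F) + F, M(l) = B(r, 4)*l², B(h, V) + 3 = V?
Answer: -361/21 ≈ -17.190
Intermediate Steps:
B(h, V) = -3 + V
M(l) = l² (M(l) = (-3 + 4)*l² = 1*l² = l²)
O(F) = 3*F (O(F) = 2*F + F = 3*F)
M(-19)/O(-7) = (-19)²/((3*(-7))) = 361/(-21) = 361*(-1/21) = -361/21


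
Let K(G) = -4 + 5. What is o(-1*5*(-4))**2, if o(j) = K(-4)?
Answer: 1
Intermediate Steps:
K(G) = 1
o(j) = 1
o(-1*5*(-4))**2 = 1**2 = 1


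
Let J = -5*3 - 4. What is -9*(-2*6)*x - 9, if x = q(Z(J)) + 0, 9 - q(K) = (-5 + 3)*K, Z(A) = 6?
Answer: 2259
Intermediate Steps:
J = -19 (J = -15 - 4 = -19)
q(K) = 9 + 2*K (q(K) = 9 - (-5 + 3)*K = 9 - (-2)*K = 9 + 2*K)
x = 21 (x = (9 + 2*6) + 0 = (9 + 12) + 0 = 21 + 0 = 21)
-9*(-2*6)*x - 9 = -9*(-2*6)*21 - 9 = -(-108)*21 - 9 = -9*(-252) - 9 = 2268 - 9 = 2259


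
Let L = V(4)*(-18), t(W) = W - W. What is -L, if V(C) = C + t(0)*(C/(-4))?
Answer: 72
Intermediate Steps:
t(W) = 0
V(C) = C (V(C) = C + 0*(C/(-4)) = C + 0*(C*(-¼)) = C + 0*(-C/4) = C + 0 = C)
L = -72 (L = 4*(-18) = -72)
-L = -1*(-72) = 72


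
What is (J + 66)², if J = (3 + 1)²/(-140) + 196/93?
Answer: 48981657124/10595025 ≈ 4623.1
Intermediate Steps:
J = 6488/3255 (J = 4²*(-1/140) + 196*(1/93) = 16*(-1/140) + 196/93 = -4/35 + 196/93 = 6488/3255 ≈ 1.9932)
(J + 66)² = (6488/3255 + 66)² = (221318/3255)² = 48981657124/10595025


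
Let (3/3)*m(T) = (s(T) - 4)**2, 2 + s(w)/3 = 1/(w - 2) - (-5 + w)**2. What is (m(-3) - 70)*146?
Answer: 149565174/25 ≈ 5.9826e+6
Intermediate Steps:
s(w) = -6 - 3*(-5 + w)**2 + 3/(-2 + w) (s(w) = -6 + 3*(1/(w - 2) - (-5 + w)**2) = -6 + 3*(1/(-2 + w) - (-5 + w)**2) = -6 + (-3*(-5 + w)**2 + 3/(-2 + w)) = -6 - 3*(-5 + w)**2 + 3/(-2 + w))
m(T) = (-4 + 3*(55 - T**3 - 47*T + 12*T**2)/(-2 + T))**2 (m(T) = (3*(55 - T**3 - 47*T + 12*T**2)/(-2 + T) - 4)**2 = (-4 + 3*(55 - T**3 - 47*T + 12*T**2)/(-2 + T))**2)
(m(-3) - 70)*146 = ((-173 - 36*(-3)**2 + 3*(-3)**3 + 145*(-3))**2/(-2 - 3)**2 - 70)*146 = ((-173 - 36*9 + 3*(-27) - 435)**2/(-5)**2 - 70)*146 = ((-173 - 324 - 81 - 435)**2/25 - 70)*146 = ((1/25)*(-1013)**2 - 70)*146 = ((1/25)*1026169 - 70)*146 = (1026169/25 - 70)*146 = (1024419/25)*146 = 149565174/25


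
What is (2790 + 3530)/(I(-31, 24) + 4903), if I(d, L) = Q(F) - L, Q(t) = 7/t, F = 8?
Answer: 50560/39039 ≈ 1.2951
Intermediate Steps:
I(d, L) = 7/8 - L
(2790 + 3530)/(I(-31, 24) + 4903) = (2790 + 3530)/((7/8 - 1*24) + 4903) = 6320/((7/8 - 24) + 4903) = 6320/(-185/8 + 4903) = 6320/(39039/8) = 6320*(8/39039) = 50560/39039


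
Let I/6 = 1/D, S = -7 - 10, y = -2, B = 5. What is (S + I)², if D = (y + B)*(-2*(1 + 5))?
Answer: 10609/36 ≈ 294.69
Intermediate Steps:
S = -17
D = -36 (D = (-2 + 5)*(-2*(1 + 5)) = 3*(-2*6) = 3*(-12) = -36)
I = -⅙ (I = 6/(-36) = 6*(-1/36) = -⅙ ≈ -0.16667)
(S + I)² = (-17 - ⅙)² = (-103/6)² = 10609/36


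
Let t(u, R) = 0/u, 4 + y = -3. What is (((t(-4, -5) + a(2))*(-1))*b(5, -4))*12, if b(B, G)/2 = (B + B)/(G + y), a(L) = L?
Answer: 480/11 ≈ 43.636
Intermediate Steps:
y = -7 (y = -4 - 3 = -7)
t(u, R) = 0
b(B, G) = 4*B/(-7 + G) (b(B, G) = 2*((B + B)/(G - 7)) = 2*((2*B)/(-7 + G)) = 2*(2*B/(-7 + G)) = 4*B/(-7 + G))
(((t(-4, -5) + a(2))*(-1))*b(5, -4))*12 = (((0 + 2)*(-1))*(4*5/(-7 - 4)))*12 = ((2*(-1))*(4*5/(-11)))*12 = -8*5*(-1)/11*12 = -2*(-20/11)*12 = (40/11)*12 = 480/11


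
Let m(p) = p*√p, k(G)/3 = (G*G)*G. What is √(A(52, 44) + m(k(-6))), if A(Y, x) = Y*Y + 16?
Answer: 4*√(170 - 729*I*√2) ≈ 98.585 - 83.66*I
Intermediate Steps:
A(Y, x) = 16 + Y² (A(Y, x) = Y² + 16 = 16 + Y²)
k(G) = 3*G³ (k(G) = 3*((G*G)*G) = 3*(G²*G) = 3*G³)
m(p) = p^(3/2)
√(A(52, 44) + m(k(-6))) = √((16 + 52²) + (3*(-6)³)^(3/2)) = √((16 + 2704) + (3*(-216))^(3/2)) = √(2720 + (-648)^(3/2)) = √(2720 - 11664*I*√2)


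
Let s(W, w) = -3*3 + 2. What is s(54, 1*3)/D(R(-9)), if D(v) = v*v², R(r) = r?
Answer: 7/729 ≈ 0.0096022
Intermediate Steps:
s(W, w) = -7 (s(W, w) = -9 + 2 = -7)
D(v) = v³
s(54, 1*3)/D(R(-9)) = -7/((-9)³) = -7/(-729) = -7*(-1/729) = 7/729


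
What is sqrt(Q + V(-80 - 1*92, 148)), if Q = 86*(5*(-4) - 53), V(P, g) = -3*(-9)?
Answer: I*sqrt(6251) ≈ 79.063*I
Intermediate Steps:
V(P, g) = 27
Q = -6278 (Q = 86*(-20 - 53) = 86*(-73) = -6278)
sqrt(Q + V(-80 - 1*92, 148)) = sqrt(-6278 + 27) = sqrt(-6251) = I*sqrt(6251)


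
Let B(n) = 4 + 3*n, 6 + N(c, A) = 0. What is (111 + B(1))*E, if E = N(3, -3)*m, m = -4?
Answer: 2832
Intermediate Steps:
N(c, A) = -6 (N(c, A) = -6 + 0 = -6)
E = 24 (E = -6*(-4) = 24)
(111 + B(1))*E = (111 + (4 + 3*1))*24 = (111 + (4 + 3))*24 = (111 + 7)*24 = 118*24 = 2832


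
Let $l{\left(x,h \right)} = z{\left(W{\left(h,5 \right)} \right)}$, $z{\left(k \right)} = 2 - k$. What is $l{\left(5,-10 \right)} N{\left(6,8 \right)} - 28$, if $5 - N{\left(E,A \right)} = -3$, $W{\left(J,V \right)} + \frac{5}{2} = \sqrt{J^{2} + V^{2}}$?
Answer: $8 - 40 \sqrt{5} \approx -81.443$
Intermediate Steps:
$W{\left(J,V \right)} = - \frac{5}{2} + \sqrt{J^{2} + V^{2}}$
$N{\left(E,A \right)} = 8$ ($N{\left(E,A \right)} = 5 - -3 = 5 + 3 = 8$)
$l{\left(x,h \right)} = \frac{9}{2} - \sqrt{25 + h^{2}}$ ($l{\left(x,h \right)} = 2 - \left(- \frac{5}{2} + \sqrt{h^{2} + 5^{2}}\right) = 2 - \left(- \frac{5}{2} + \sqrt{h^{2} + 25}\right) = 2 - \left(- \frac{5}{2} + \sqrt{25 + h^{2}}\right) = \frac{9}{2} - \sqrt{25 + h^{2}}$)
$l{\left(5,-10 \right)} N{\left(6,8 \right)} - 28 = \left(\frac{9}{2} - \sqrt{25 + \left(-10\right)^{2}}\right) 8 - 28 = \left(\frac{9}{2} - \sqrt{25 + 100}\right) 8 - 28 = \left(\frac{9}{2} - \sqrt{125}\right) 8 - 28 = \left(\frac{9}{2} - 5 \sqrt{5}\right) 8 - 28 = \left(36 - 40 \sqrt{5}\right) - 28 = 8 - 40 \sqrt{5}$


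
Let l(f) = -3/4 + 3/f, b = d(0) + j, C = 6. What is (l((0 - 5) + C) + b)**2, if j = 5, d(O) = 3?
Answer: 1681/16 ≈ 105.06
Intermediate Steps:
b = 8 (b = 3 + 5 = 8)
l(f) = -3/4 + 3/f (l(f) = -3*1/4 + 3/f = -3/4 + 3/f)
(l((0 - 5) + C) + b)**2 = ((-3/4 + 3/((0 - 5) + 6)) + 8)**2 = ((-3/4 + 3/(-5 + 6)) + 8)**2 = ((-3/4 + 3/1) + 8)**2 = ((-3/4 + 3*1) + 8)**2 = ((-3/4 + 3) + 8)**2 = (9/4 + 8)**2 = (41/4)**2 = 1681/16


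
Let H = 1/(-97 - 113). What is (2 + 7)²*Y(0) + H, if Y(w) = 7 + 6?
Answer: 221129/210 ≈ 1053.0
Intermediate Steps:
H = -1/210 (H = 1/(-210) = -1/210 ≈ -0.0047619)
Y(w) = 13
(2 + 7)²*Y(0) + H = (2 + 7)²*13 - 1/210 = 9²*13 - 1/210 = 81*13 - 1/210 = 1053 - 1/210 = 221129/210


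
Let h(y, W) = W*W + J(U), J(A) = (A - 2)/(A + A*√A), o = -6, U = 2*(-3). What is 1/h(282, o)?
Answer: 285/10316 + 3*I*√6/20632 ≈ 0.027627 + 0.00035617*I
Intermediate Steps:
U = -6
J(A) = (-2 + A)/(A + A^(3/2))
h(y, W) = W² - 8/(-6 - 6*I*√6) (h(y, W) = W*W + (-2 - 6)/(-6 + (-6)^(3/2)) = W² - 8/(-6 - 6*I*√6))
1/h(282, o) = 1/(4/21 + (-6)² - 4*I*√6/21) = 1/(4/21 + 36 - 4*I*√6/21) = 1/(760/21 - 4*I*√6/21)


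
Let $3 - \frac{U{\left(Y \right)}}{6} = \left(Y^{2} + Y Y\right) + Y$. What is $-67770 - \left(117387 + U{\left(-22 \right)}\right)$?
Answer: $-179499$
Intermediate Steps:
$U{\left(Y \right)} = 18 - 12 Y^{2} - 6 Y$ ($U{\left(Y \right)} = 18 - 6 \left(\left(Y^{2} + Y Y\right) + Y\right) = 18 - 6 \left(\left(Y^{2} + Y^{2}\right) + Y\right) = 18 - 6 \left(2 Y^{2} + Y\right) = 18 - 6 \left(Y + 2 Y^{2}\right) = 18 - \left(6 Y + 12 Y^{2}\right) = 18 - 12 Y^{2} - 6 Y$)
$-67770 - \left(117387 + U{\left(-22 \right)}\right) = -67770 - \left(117387 - \left(-150 + 5808\right)\right) = -67770 - \left(117387 + \left(18 - 5808 + 132\right)\right) = -67770 - \left(117387 - 5658\right) = -67770 - 111729 = -179499$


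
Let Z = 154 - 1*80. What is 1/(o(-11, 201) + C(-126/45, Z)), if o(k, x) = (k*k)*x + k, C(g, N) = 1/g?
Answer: 14/340335 ≈ 4.1136e-5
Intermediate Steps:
Z = 74 (Z = 154 - 80 = 74)
o(k, x) = k + x*k² (o(k, x) = k²*x + k = x*k² + k = k + x*k²)
1/(o(-11, 201) + C(-126/45, Z)) = 1/(-11*(1 - 11*201) + 1/(-126/45)) = 1/(-11*(1 - 2211) + 1/(-126*1/45)) = 1/(-11*(-2210) + 1/(-14/5)) = 1/(24310 - 5/14) = 1/(340335/14) = 14/340335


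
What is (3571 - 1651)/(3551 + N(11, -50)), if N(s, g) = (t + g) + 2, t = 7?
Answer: 64/117 ≈ 0.54701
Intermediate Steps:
N(s, g) = 9 + g (N(s, g) = (7 + g) + 2 = 9 + g)
(3571 - 1651)/(3551 + N(11, -50)) = (3571 - 1651)/(3551 + (9 - 50)) = 1920/(3551 - 41) = 1920/3510 = 1920*(1/3510) = 64/117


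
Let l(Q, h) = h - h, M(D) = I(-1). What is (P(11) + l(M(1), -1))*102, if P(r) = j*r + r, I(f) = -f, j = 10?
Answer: 12342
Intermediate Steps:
M(D) = 1 (M(D) = -1*(-1) = 1)
l(Q, h) = 0
P(r) = 11*r (P(r) = 10*r + r = 11*r)
(P(11) + l(M(1), -1))*102 = (11*11 + 0)*102 = (121 + 0)*102 = 121*102 = 12342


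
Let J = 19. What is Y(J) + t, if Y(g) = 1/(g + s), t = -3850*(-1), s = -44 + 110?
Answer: 327251/85 ≈ 3850.0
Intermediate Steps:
s = 66
t = 3850
Y(g) = 1/(66 + g) (Y(g) = 1/(g + 66) = 1/(66 + g))
Y(J) + t = 1/(66 + 19) + 3850 = 1/85 + 3850 = 327251/85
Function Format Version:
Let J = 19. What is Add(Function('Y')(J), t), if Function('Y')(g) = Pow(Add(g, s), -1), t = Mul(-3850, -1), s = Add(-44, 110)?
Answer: Rational(327251, 85) ≈ 3850.0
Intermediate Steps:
s = 66
t = 3850
Function('Y')(g) = Pow(Add(66, g), -1) (Function('Y')(g) = Pow(Add(g, 66), -1) = Pow(Add(66, g), -1))
Add(Function('Y')(J), t) = Add(Pow(Add(66, 19), -1), 3850) = Add(Pow(85, -1), 3850) = Add(Rational(1, 85), 3850) = Rational(327251, 85)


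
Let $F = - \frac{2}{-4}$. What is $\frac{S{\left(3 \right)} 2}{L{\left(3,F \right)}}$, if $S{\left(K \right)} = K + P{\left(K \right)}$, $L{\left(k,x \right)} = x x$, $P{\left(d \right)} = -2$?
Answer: $8$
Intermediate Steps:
$F = \frac{1}{2}$ ($F = \left(-2\right) \left(- \frac{1}{4}\right) = \frac{1}{2} \approx 0.5$)
$L{\left(k,x \right)} = x^{2}$
$S{\left(K \right)} = -2 + K$ ($S{\left(K \right)} = K - 2 = -2 + K$)
$\frac{S{\left(3 \right)} 2}{L{\left(3,F \right)}} = \frac{\left(-2 + 3\right) 2}{\left(\frac{1}{2}\right)^{2}} = 1 \cdot 2 \frac{1}{\frac{1}{4}} = 2 \cdot 4 = 8$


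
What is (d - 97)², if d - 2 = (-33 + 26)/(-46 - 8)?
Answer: 26245129/2916 ≈ 9000.4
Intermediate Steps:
d = 115/54 (d = 2 + (-33 + 26)/(-46 - 8) = 2 - 7/(-54) = 2 - 7*(-1/54) = 2 + 7/54 = 115/54 ≈ 2.1296)
(d - 97)² = (115/54 - 97)² = (-5123/54)² = 26245129/2916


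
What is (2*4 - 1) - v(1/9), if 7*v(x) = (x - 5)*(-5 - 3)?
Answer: 89/63 ≈ 1.4127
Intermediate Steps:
v(x) = 40/7 - 8*x/7 (v(x) = ((x - 5)*(-5 - 3))/7 = ((-5 + x)*(-8))/7 = (40 - 8*x)/7 = 40/7 - 8*x/7)
(2*4 - 1) - v(1/9) = (2*4 - 1) - (40/7 - 8/7/9) = (8 - 1) - (40/7 - 8/7*⅑) = 7 - (40/7 - 8/63) = 7 - 1*352/63 = 7 - 352/63 = 89/63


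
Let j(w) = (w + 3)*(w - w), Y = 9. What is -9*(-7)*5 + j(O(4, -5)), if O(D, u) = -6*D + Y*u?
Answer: 315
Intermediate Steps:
O(D, u) = -6*D + 9*u
j(w) = 0 (j(w) = (3 + w)*0 = 0)
-9*(-7)*5 + j(O(4, -5)) = -9*(-7)*5 + 0 = 63*5 + 0 = 315 + 0 = 315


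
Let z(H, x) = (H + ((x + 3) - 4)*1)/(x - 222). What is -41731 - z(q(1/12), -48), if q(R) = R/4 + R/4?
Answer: -54083611/1296 ≈ -41731.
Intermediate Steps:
q(R) = R/2 (q(R) = R*(¼) + R*(¼) = R/4 + R/4 = R/2)
z(H, x) = (-1 + H + x)/(-222 + x) (z(H, x) = (H + ((3 + x) - 4)*1)/(-222 + x) = (H + (-1 + x)*1)/(-222 + x) = (H + (-1 + x))/(-222 + x) = (-1 + H + x)/(-222 + x))
-41731 - z(q(1/12), -48) = -41731 - (-1 + (½)/12 - 48)/(-222 - 48) = -41731 - (-1 + (½)*(1/12) - 48)/(-270) = -41731 - (-1)*(-1 + 1/24 - 48)/270 = -41731 - (-1)*(-1175)/(270*24) = -41731 - 1*235/1296 = -41731 - 235/1296 = -54083611/1296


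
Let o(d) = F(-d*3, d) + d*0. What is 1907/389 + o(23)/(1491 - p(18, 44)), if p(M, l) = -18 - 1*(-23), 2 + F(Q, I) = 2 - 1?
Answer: 2833413/578054 ≈ 4.9016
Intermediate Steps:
F(Q, I) = -1 (F(Q, I) = -2 + (2 - 1) = -2 + 1 = -1)
p(M, l) = 5 (p(M, l) = -18 + 23 = 5)
o(d) = -1 (o(d) = -1 + d*0 = -1 + 0 = -1)
1907/389 + o(23)/(1491 - p(18, 44)) = 1907/389 - 1/(1491 - 1*5) = 1907*(1/389) - 1/(1491 - 5) = 1907/389 - 1/1486 = 2833413/578054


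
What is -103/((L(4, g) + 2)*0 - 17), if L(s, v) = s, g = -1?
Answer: 103/17 ≈ 6.0588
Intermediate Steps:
-103/((L(4, g) + 2)*0 - 17) = -103/((4 + 2)*0 - 17) = -103/(6*0 - 17) = -103/(0 - 17) = -103/(-17) = -1/17*(-103) = 103/17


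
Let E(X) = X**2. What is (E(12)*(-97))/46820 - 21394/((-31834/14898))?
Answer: 1865298937566/186308485 ≈ 10012.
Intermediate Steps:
(E(12)*(-97))/46820 - 21394/((-31834/14898)) = (12**2*(-97))/46820 - 21394/((-31834/14898)) = (144*(-97))*(1/46820) - 21394/((-31834*1/14898)) = -13968*1/46820 - 21394/(-15917/7449) = -3492/11705 - 21394*(-7449/15917) = -3492/11705 + 159363906/15917 = 1865298937566/186308485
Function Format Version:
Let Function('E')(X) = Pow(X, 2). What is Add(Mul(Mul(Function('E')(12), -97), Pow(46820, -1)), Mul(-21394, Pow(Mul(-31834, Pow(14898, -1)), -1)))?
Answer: Rational(1865298937566, 186308485) ≈ 10012.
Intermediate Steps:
Add(Mul(Mul(Function('E')(12), -97), Pow(46820, -1)), Mul(-21394, Pow(Mul(-31834, Pow(14898, -1)), -1))) = Add(Mul(Mul(Pow(12, 2), -97), Pow(46820, -1)), Mul(-21394, Pow(Mul(-31834, Pow(14898, -1)), -1))) = Add(Mul(Mul(144, -97), Rational(1, 46820)), Mul(-21394, Pow(Mul(-31834, Rational(1, 14898)), -1))) = Add(Mul(-13968, Rational(1, 46820)), Mul(-21394, Pow(Rational(-15917, 7449), -1))) = Add(Rational(-3492, 11705), Mul(-21394, Rational(-7449, 15917))) = Add(Rational(-3492, 11705), Rational(159363906, 15917)) = Rational(1865298937566, 186308485)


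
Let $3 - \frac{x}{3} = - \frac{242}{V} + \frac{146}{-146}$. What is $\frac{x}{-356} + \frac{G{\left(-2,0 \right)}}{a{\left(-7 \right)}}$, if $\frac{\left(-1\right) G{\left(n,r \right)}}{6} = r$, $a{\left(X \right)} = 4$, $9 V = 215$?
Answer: $- \frac{4557}{38270} \approx -0.11907$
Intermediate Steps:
$V = \frac{215}{9}$ ($V = \frac{1}{9} \cdot 215 = \frac{215}{9} \approx 23.889$)
$G{\left(n,r \right)} = - 6 r$
$x = \frac{9114}{215}$ ($x = 9 - 3 \left(- \frac{242}{\frac{215}{9}} + \frac{146}{-146}\right) = 9 - 3 \left(\left(-242\right) \frac{9}{215} + 146 \left(- \frac{1}{146}\right)\right) = 9 - 3 \left(- \frac{2178}{215} - 1\right) = 9 - - \frac{7179}{215} = 9 + \frac{7179}{215} = \frac{9114}{215} \approx 42.391$)
$\frac{x}{-356} + \frac{G{\left(-2,0 \right)}}{a{\left(-7 \right)}} = \frac{9114}{215 \left(-356\right)} + \frac{\left(-6\right) 0}{4} = \frac{9114}{215} \left(- \frac{1}{356}\right) + 0 \cdot \frac{1}{4} = - \frac{4557}{38270} + 0 = - \frac{4557}{38270}$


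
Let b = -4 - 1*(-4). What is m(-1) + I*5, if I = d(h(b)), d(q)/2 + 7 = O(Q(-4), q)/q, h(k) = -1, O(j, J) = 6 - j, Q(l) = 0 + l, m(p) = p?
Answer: -171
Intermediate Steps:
Q(l) = l
b = 0 (b = -4 + 4 = 0)
d(q) = -14 + 20/q (d(q) = -14 + 2*((6 - 1*(-4))/q) = -14 + 2*((6 + 4)/q) = -14 + 2*(10/q) = -14 + 20/q)
I = -34 (I = -14 + 20/(-1) = -14 + 20*(-1) = -14 - 20 = -34)
m(-1) + I*5 = -1 - 34*5 = -1 - 170 = -171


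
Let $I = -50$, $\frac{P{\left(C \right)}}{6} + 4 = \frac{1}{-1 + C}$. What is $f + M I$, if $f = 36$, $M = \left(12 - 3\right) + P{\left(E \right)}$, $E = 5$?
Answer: $711$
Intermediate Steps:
$P{\left(C \right)} = -24 + \frac{6}{-1 + C}$
$M = - \frac{27}{2}$ ($M = \left(12 - 3\right) + \frac{6 \left(5 - 20\right)}{-1 + 5} = 9 + \frac{6 \left(5 - 20\right)}{4} = 9 + 6 \cdot \frac{1}{4} \left(-15\right) = 9 - \frac{45}{2} = - \frac{27}{2} \approx -13.5$)
$f + M I = 36 - -675 = 36 + 675 = 711$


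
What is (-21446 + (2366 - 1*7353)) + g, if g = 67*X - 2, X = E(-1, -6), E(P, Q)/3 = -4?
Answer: -27239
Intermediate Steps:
E(P, Q) = -12 (E(P, Q) = 3*(-4) = -12)
X = -12
g = -806 (g = 67*(-12) - 2 = -804 - 2 = -806)
(-21446 + (2366 - 1*7353)) + g = (-21446 + (2366 - 1*7353)) - 806 = (-21446 + (2366 - 7353)) - 806 = (-21446 - 4987) - 806 = -26433 - 806 = -27239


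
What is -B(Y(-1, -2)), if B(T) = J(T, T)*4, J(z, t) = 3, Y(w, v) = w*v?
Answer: -12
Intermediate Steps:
Y(w, v) = v*w
B(T) = 12 (B(T) = 3*4 = 12)
-B(Y(-1, -2)) = -1*12 = -12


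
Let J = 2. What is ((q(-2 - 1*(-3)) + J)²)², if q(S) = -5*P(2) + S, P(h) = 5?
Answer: 234256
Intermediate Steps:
q(S) = -25 + S (q(S) = -5*5 + S = -25 + S)
((q(-2 - 1*(-3)) + J)²)² = (((-25 + (-2 - 1*(-3))) + 2)²)² = (((-25 + (-2 + 3)) + 2)²)² = (((-25 + 1) + 2)²)² = ((-24 + 2)²)² = ((-22)²)² = 484² = 234256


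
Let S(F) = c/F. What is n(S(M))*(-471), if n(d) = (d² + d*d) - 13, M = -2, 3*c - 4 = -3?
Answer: 36581/6 ≈ 6096.8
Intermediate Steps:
c = ⅓ (c = 4/3 + (⅓)*(-3) = 4/3 - 1 = ⅓ ≈ 0.33333)
S(F) = 1/(3*F)
n(d) = -13 + 2*d² (n(d) = (d² + d²) - 13 = 2*d² - 13 = -13 + 2*d²)
n(S(M))*(-471) = (-13 + 2*((⅓)/(-2))²)*(-471) = (-13 + 2*((⅓)*(-½))²)*(-471) = (-13 + 2*(-⅙)²)*(-471) = (-13 + 2*(1/36))*(-471) = (-13 + 1/18)*(-471) = -233/18*(-471) = 36581/6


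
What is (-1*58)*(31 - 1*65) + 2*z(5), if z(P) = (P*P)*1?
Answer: 2022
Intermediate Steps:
z(P) = P² (z(P) = P²*1 = P²)
(-1*58)*(31 - 1*65) + 2*z(5) = (-1*58)*(31 - 1*65) + 2*5² = -58*(31 - 65) + 2*25 = -58*(-34) + 50 = 1972 + 50 = 2022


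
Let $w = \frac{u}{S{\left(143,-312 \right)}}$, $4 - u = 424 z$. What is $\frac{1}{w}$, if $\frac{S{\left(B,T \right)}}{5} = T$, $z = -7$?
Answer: $- \frac{390}{743} \approx -0.5249$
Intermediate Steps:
$u = 2972$ ($u = 4 - 424 \left(-7\right) = 4 - -2968 = 4 + 2968 = 2972$)
$S{\left(B,T \right)} = 5 T$
$w = - \frac{743}{390}$ ($w = \frac{2972}{5 \left(-312\right)} = \frac{2972}{-1560} = 2972 \left(- \frac{1}{1560}\right) = - \frac{743}{390} \approx -1.9051$)
$\frac{1}{w} = \frac{1}{- \frac{743}{390}} = - \frac{390}{743}$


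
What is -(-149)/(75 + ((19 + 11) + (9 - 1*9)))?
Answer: 149/105 ≈ 1.4190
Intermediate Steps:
-(-149)/(75 + ((19 + 11) + (9 - 1*9))) = -(-149)/(75 + (30 + (9 - 9))) = -(-149)/(75 + (30 + 0)) = -(-149)/(75 + 30) = -(-149)/105 = -1*(-149/105) = 149/105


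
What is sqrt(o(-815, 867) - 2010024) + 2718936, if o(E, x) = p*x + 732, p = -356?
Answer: 2718936 + 2*I*sqrt(579486) ≈ 2.7189e+6 + 1522.5*I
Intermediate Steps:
o(E, x) = 732 - 356*x (o(E, x) = -356*x + 732 = 732 - 356*x)
sqrt(o(-815, 867) - 2010024) + 2718936 = sqrt((732 - 356*867) - 2010024) + 2718936 = sqrt((732 - 308652) - 2010024) + 2718936 = sqrt(-307920 - 2010024) + 2718936 = sqrt(-2317944) + 2718936 = 2*I*sqrt(579486) + 2718936 = 2718936 + 2*I*sqrt(579486)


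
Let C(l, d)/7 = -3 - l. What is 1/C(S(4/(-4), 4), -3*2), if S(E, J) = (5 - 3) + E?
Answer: -1/28 ≈ -0.035714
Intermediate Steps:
S(E, J) = 2 + E
C(l, d) = -21 - 7*l (C(l, d) = 7*(-3 - l) = -21 - 7*l)
1/C(S(4/(-4), 4), -3*2) = 1/(-21 - 7*(2 + 4/(-4))) = 1/(-21 - 7*(2 + 4*(-¼))) = 1/(-21 - 7*(2 - 1)) = 1/(-21 - 7*1) = 1/(-21 - 7) = 1/(-28) = -1/28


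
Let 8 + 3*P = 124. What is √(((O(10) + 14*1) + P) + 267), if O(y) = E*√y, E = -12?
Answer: √(2877 - 108*√10)/3 ≈ 16.784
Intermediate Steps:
P = 116/3 (P = -8/3 + (⅓)*124 = -8/3 + 124/3 = 116/3 ≈ 38.667)
O(y) = -12*√y
√(((O(10) + 14*1) + P) + 267) = √(((-12*√10 + 14*1) + 116/3) + 267) = √(((-12*√10 + 14) + 116/3) + 267) = √(((14 - 12*√10) + 116/3) + 267) = √((158/3 - 12*√10) + 267) = √(959/3 - 12*√10)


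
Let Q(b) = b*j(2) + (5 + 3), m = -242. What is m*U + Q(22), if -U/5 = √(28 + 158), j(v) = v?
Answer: 52 + 1210*√186 ≈ 16554.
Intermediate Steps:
U = -5*√186 (U = -5*√(28 + 158) = -5*√186 ≈ -68.191)
Q(b) = 8 + 2*b (Q(b) = b*2 + (5 + 3) = 2*b + 8 = 8 + 2*b)
m*U + Q(22) = -(-1210)*√186 + (8 + 2*22) = 1210*√186 + (8 + 44) = 1210*√186 + 52 = 52 + 1210*√186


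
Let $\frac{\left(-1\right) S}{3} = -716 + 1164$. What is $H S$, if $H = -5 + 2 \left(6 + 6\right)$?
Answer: $-25536$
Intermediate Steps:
$S = -1344$ ($S = - 3 \left(-716 + 1164\right) = \left(-3\right) 448 = -1344$)
$H = 19$ ($H = -5 + 2 \cdot 12 = -5 + 24 = 19$)
$H S = 19 \left(-1344\right) = -25536$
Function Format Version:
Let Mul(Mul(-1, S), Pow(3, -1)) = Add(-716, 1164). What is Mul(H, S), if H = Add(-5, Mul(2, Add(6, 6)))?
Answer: -25536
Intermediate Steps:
S = -1344 (S = Mul(-3, Add(-716, 1164)) = Mul(-3, 448) = -1344)
H = 19 (H = Add(-5, Mul(2, 12)) = Add(-5, 24) = 19)
Mul(H, S) = Mul(19, -1344) = -25536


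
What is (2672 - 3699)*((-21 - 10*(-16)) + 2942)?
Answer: -3164187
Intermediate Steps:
(2672 - 3699)*((-21 - 10*(-16)) + 2942) = -1027*((-21 + 160) + 2942) = -1027*(139 + 2942) = -1027*3081 = -3164187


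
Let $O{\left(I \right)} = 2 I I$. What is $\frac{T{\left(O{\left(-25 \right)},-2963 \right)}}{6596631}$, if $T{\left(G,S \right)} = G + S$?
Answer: $- \frac{571}{2198877} \approx -0.00025968$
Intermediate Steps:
$O{\left(I \right)} = 2 I^{2}$
$\frac{T{\left(O{\left(-25 \right)},-2963 \right)}}{6596631} = \frac{2 \left(-25\right)^{2} - 2963}{6596631} = \left(2 \cdot 625 - 2963\right) \frac{1}{6596631} = \left(1250 - 2963\right) \frac{1}{6596631} = \left(-1713\right) \frac{1}{6596631} = - \frac{571}{2198877}$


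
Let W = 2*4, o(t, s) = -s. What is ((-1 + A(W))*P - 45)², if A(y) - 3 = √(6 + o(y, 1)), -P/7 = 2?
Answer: 6309 + 2044*√5 ≈ 10880.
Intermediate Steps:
P = -14 (P = -7*2 = -14)
W = 8
A(y) = 3 + √5 (A(y) = 3 + √(6 - 1*1) = 3 + √(6 - 1) = 3 + √5)
((-1 + A(W))*P - 45)² = ((-1 + (3 + √5))*(-14) - 45)² = ((2 + √5)*(-14) - 45)² = ((-28 - 14*√5) - 45)² = (-73 - 14*√5)²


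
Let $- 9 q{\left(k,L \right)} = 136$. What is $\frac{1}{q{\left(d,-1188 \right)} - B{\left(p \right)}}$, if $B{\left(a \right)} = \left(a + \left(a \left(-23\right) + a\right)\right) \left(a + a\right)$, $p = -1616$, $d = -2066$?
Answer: $\frac{9}{987130232} \approx 9.1173 \cdot 10^{-9}$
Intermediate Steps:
$q{\left(k,L \right)} = - \frac{136}{9}$ ($q{\left(k,L \right)} = \left(- \frac{1}{9}\right) 136 = - \frac{136}{9}$)
$B{\left(a \right)} = - 42 a^{2}$ ($B{\left(a \right)} = \left(a + \left(- 23 a + a\right)\right) 2 a = \left(a - 22 a\right) 2 a = - 21 a 2 a = - 42 a^{2}$)
$\frac{1}{q{\left(d,-1188 \right)} - B{\left(p \right)}} = \frac{1}{- \frac{136}{9} - - 42 \left(-1616\right)^{2}} = \frac{1}{- \frac{136}{9} - \left(-42\right) 2611456} = \frac{1}{- \frac{136}{9} - -109681152} = \frac{1}{- \frac{136}{9} + 109681152} = \frac{1}{\frac{987130232}{9}} = \frac{9}{987130232}$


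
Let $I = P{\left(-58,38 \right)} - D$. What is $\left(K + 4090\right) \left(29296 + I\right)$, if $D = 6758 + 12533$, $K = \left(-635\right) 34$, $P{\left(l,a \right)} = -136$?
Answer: $-172707500$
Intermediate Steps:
$K = -21590$
$D = 19291$
$I = -19427$ ($I = -136 - 19291 = -19427$)
$\left(K + 4090\right) \left(29296 + I\right) = \left(-21590 + 4090\right) \left(29296 - 19427\right) = \left(-17500\right) 9869 = -172707500$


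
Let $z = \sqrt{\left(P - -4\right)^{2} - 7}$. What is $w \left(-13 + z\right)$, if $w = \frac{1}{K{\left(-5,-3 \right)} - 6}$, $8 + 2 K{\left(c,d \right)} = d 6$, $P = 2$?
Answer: $\frac{13}{19} - \frac{\sqrt{29}}{19} \approx 0.40078$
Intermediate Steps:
$K{\left(c,d \right)} = -4 + 3 d$ ($K{\left(c,d \right)} = -4 + \frac{d 6}{2} = -4 + \frac{6 d}{2} = -4 + 3 d$)
$w = - \frac{1}{19}$ ($w = \frac{1}{\left(-4 + 3 \left(-3\right)\right) - 6} = \frac{1}{\left(-4 - 9\right) - 6} = \frac{1}{-13 - 6} = \frac{1}{-19} = - \frac{1}{19} \approx -0.052632$)
$z = \sqrt{29}$ ($z = \sqrt{\left(2 - -4\right)^{2} - 7} = \sqrt{\left(2 + 4\right)^{2} - 7} = \sqrt{6^{2} - 7} = \sqrt{36 - 7} = \sqrt{29} \approx 5.3852$)
$w \left(-13 + z\right) = - \frac{-13 + \sqrt{29}}{19} = \frac{13}{19} - \frac{\sqrt{29}}{19}$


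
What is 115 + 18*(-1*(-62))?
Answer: 1231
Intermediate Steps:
115 + 18*(-1*(-62)) = 115 + 18*62 = 115 + 1116 = 1231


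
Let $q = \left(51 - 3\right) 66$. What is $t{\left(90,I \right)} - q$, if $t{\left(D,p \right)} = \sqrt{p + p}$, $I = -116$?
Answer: $-3168 + 2 i \sqrt{58} \approx -3168.0 + 15.232 i$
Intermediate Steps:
$q = 3168$ ($q = 48 \cdot 66 = 3168$)
$t{\left(D,p \right)} = \sqrt{2} \sqrt{p}$ ($t{\left(D,p \right)} = \sqrt{2 p} = \sqrt{2} \sqrt{p}$)
$t{\left(90,I \right)} - q = \sqrt{2} \sqrt{-116} - 3168 = \sqrt{2} \cdot 2 i \sqrt{29} - 3168 = 2 i \sqrt{58} - 3168 = -3168 + 2 i \sqrt{58}$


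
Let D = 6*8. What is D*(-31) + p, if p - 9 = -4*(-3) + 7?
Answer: -1460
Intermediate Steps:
D = 48
p = 28 (p = 9 + (-4*(-3) + 7) = 9 + (12 + 7) = 9 + 19 = 28)
D*(-31) + p = 48*(-31) + 28 = -1488 + 28 = -1460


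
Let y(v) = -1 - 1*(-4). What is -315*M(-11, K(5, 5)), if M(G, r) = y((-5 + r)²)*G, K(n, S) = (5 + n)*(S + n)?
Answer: 10395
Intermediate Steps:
y(v) = 3 (y(v) = -1 + 4 = 3)
M(G, r) = 3*G
-315*M(-11, K(5, 5)) = -945*(-11) = -315*(-33) = 10395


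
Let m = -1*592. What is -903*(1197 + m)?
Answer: -546315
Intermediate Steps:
m = -592
-903*(1197 + m) = -903*(1197 - 592) = -903*605 = -546315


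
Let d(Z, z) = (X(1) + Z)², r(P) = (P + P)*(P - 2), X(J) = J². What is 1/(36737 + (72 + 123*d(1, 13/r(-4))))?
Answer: 1/37301 ≈ 2.6809e-5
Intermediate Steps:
r(P) = 2*P*(-2 + P) (r(P) = (2*P)*(-2 + P) = 2*P*(-2 + P))
d(Z, z) = (1 + Z)² (d(Z, z) = (1² + Z)² = (1 + Z)²)
1/(36737 + (72 + 123*d(1, 13/r(-4)))) = 1/(36737 + (72 + 123*(1 + 1)²)) = 1/(36737 + (72 + 123*2²)) = 1/(36737 + (72 + 123*4)) = 1/(36737 + (72 + 492)) = 1/(36737 + 564) = 1/37301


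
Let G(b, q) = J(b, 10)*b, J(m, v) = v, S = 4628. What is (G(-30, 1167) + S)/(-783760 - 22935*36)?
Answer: -1082/402355 ≈ -0.0026892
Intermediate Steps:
G(b, q) = 10*b
(G(-30, 1167) + S)/(-783760 - 22935*36) = (10*(-30) + 4628)/(-783760 - 22935*36) = (-300 + 4628)/(-783760 - 825660) = 4328/(-1609420) = 4328*(-1/1609420) = -1082/402355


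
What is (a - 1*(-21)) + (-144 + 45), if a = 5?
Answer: -73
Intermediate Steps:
(a - 1*(-21)) + (-144 + 45) = (5 - 1*(-21)) + (-144 + 45) = (5 + 21) - 99 = 26 - 99 = -73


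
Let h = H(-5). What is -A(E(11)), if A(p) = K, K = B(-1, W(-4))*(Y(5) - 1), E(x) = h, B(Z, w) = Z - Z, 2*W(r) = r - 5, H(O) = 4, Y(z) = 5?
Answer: 0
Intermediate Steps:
W(r) = -5/2 + r/2 (W(r) = (r - 5)/2 = (-5 + r)/2 = -5/2 + r/2)
B(Z, w) = 0
h = 4
E(x) = 4
K = 0 (K = 0*(5 - 1) = 0*4 = 0)
A(p) = 0
-A(E(11)) = -1*0 = 0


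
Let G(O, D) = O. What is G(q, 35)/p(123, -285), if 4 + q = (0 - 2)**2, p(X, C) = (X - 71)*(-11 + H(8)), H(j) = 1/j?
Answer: 0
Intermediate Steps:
H(j) = 1/j
p(X, C) = 6177/8 - 87*X/8 (p(X, C) = (X - 71)*(-11 + 1/8) = (-71 + X)*(-11 + 1/8) = (-71 + X)*(-87/8) = 6177/8 - 87*X/8)
q = 0 (q = -4 + (0 - 2)**2 = -4 + (-2)**2 = -4 + 4 = 0)
G(q, 35)/p(123, -285) = 0/(6177/8 - 87/8*123) = 0/(6177/8 - 10701/8) = 0/(-1131/2) = 0*(-2/1131) = 0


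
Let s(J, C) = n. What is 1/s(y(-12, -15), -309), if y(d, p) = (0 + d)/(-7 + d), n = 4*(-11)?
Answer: -1/44 ≈ -0.022727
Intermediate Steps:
n = -44
y(d, p) = d/(-7 + d)
s(J, C) = -44
1/s(y(-12, -15), -309) = 1/(-44) = -1/44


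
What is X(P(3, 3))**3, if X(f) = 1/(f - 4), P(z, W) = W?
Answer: -1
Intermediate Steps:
X(f) = 1/(-4 + f)
X(P(3, 3))**3 = (1/(-4 + 3))**3 = (1/(-1))**3 = (-1)**3 = -1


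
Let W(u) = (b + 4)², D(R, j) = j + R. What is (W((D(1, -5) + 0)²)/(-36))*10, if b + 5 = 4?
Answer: -5/2 ≈ -2.5000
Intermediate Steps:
b = -1 (b = -5 + 4 = -1)
D(R, j) = R + j
W(u) = 9 (W(u) = (-1 + 4)² = 3² = 9)
(W((D(1, -5) + 0)²)/(-36))*10 = (9/(-36))*10 = (9*(-1/36))*10 = -¼*10 = -5/2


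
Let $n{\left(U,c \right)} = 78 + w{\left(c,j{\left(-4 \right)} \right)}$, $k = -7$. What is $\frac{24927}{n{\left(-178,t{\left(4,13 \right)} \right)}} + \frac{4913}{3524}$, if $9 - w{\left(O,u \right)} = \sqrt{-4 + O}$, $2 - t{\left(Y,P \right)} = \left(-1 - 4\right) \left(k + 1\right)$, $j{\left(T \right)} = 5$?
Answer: $\frac{7679662789}{26785924} + \frac{99708 i \sqrt{2}}{7601} \approx 286.71 + 18.551 i$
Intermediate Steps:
$t{\left(Y,P \right)} = -28$ ($t{\left(Y,P \right)} = 2 - \left(-1 - 4\right) \left(-7 + 1\right) = 2 - \left(-5\right) \left(-6\right) = 2 - 30 = -28$)
$w{\left(O,u \right)} = 9 - \sqrt{-4 + O}$
$n{\left(U,c \right)} = 87 - \sqrt{-4 + c}$ ($n{\left(U,c \right)} = 78 - \left(-9 + \sqrt{-4 + c}\right) = 87 - \sqrt{-4 + c}$)
$\frac{24927}{n{\left(-178,t{\left(4,13 \right)} \right)}} + \frac{4913}{3524} = \frac{24927}{87 - \sqrt{-4 - 28}} + \frac{4913}{3524} = \frac{24927}{87 - \sqrt{-32}} + 4913 \cdot \frac{1}{3524} = \frac{24927}{87 - 4 i \sqrt{2}} + \frac{4913}{3524} = \frac{4913}{3524} + \frac{24927}{87 - 4 i \sqrt{2}}$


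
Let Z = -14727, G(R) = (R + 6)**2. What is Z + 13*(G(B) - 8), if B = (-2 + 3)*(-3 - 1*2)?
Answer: -14818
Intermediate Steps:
B = -5 (B = 1*(-3 - 2) = 1*(-5) = -5)
G(R) = (6 + R)**2
Z + 13*(G(B) - 8) = -14727 + 13*((6 - 5)**2 - 8) = -14727 + 13*(1**2 - 8) = -14727 + 13*(1 - 8) = -14727 + 13*(-7) = -14727 - 91 = -14818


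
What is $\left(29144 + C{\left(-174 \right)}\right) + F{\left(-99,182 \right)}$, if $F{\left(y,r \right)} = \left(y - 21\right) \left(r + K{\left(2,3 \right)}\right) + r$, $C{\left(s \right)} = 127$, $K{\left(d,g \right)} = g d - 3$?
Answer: $7253$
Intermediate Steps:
$K{\left(d,g \right)} = -3 + d g$ ($K{\left(d,g \right)} = d g - 3 = -3 + d g$)
$F{\left(y,r \right)} = r + \left(-21 + y\right) \left(3 + r\right)$ ($F{\left(y,r \right)} = \left(y - 21\right) \left(r + \left(-3 + 2 \cdot 3\right)\right) + r = \left(-21 + y\right) \left(r + \left(-3 + 6\right)\right) + r = \left(-21 + y\right) \left(r + 3\right) + r = \left(-21 + y\right) \left(3 + r\right) + r = r + \left(-21 + y\right) \left(3 + r\right)$)
$\left(29144 + C{\left(-174 \right)}\right) + F{\left(-99,182 \right)} = \left(29144 + 127\right) + \left(-63 - 3640 + 3 \left(-99\right) + 182 \left(-99\right)\right) = 29271 - 22018 = 7253$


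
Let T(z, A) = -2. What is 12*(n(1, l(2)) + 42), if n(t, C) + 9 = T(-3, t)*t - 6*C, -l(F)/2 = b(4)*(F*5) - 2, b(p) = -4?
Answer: -5676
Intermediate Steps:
l(F) = 4 + 40*F (l(F) = -2*(-4*F*5 - 2) = -2*(-20*F - 2) = -2*(-2 - 20*F) = 4 + 40*F)
n(t, C) = -9 - 6*C - 2*t (n(t, C) = -9 + (-2*t - 6*C) = -9 + (-6*C - 2*t) = -9 - 6*C - 2*t)
12*(n(1, l(2)) + 42) = 12*((-9 - 6*(4 + 40*2) - 2*1) + 42) = 12*((-9 - 6*(4 + 80) - 2) + 42) = 12*((-9 - 6*84 - 2) + 42) = 12*((-9 - 504 - 2) + 42) = 12*(-515 + 42) = 12*(-473) = -5676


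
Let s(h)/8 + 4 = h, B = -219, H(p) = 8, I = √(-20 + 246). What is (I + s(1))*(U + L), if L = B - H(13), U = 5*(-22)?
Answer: 8088 - 337*√226 ≈ 3021.8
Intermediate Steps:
I = √226 ≈ 15.033
s(h) = -32 + 8*h
U = -110
L = -227 (L = -219 - 1*8 = -219 - 8 = -227)
(I + s(1))*(U + L) = (√226 + (-32 + 8*1))*(-110 - 227) = (√226 + (-32 + 8))*(-337) = (√226 - 24)*(-337) = (-24 + √226)*(-337) = 8088 - 337*√226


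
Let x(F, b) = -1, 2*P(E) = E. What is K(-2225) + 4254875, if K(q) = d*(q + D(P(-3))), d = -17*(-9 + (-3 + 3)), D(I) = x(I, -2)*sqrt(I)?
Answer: 3914450 - 153*I*sqrt(6)/2 ≈ 3.9144e+6 - 187.39*I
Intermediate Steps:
P(E) = E/2
D(I) = -sqrt(I)
d = 153 (d = -17*(-9 + 0) = -17*(-9) = 153)
K(q) = 153*q - 153*I*sqrt(6)/2 (K(q) = 153*(q - sqrt((1/2)*(-3))) = 153*(q - sqrt(-3/2)) = 153*(q - I*sqrt(6)/2) = 153*q - 153*I*sqrt(6)/2)
K(-2225) + 4254875 = (153*(-2225) - 153*I*sqrt(6)/2) + 4254875 = (-340425 - 153*I*sqrt(6)/2) + 4254875 = 3914450 - 153*I*sqrt(6)/2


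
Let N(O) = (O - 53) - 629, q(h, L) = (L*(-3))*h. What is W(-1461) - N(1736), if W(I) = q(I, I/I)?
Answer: 3329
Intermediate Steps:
q(h, L) = -3*L*h (q(h, L) = (-3*L)*h = -3*L*h)
W(I) = -3*I (W(I) = -3*I/I*I = -3*1*I = -3*I)
N(O) = -682 + O (N(O) = (-53 + O) - 629 = -682 + O)
W(-1461) - N(1736) = -3*(-1461) - (-682 + 1736) = 4383 - 1*1054 = 4383 - 1054 = 3329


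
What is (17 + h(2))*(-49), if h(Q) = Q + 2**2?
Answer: -1127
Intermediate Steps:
h(Q) = 4 + Q (h(Q) = Q + 4 = 4 + Q)
(17 + h(2))*(-49) = (17 + (4 + 2))*(-49) = (17 + 6)*(-49) = 23*(-49) = -1127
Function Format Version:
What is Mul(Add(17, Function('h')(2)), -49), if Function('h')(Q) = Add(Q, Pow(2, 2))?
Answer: -1127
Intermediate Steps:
Function('h')(Q) = Add(4, Q) (Function('h')(Q) = Add(Q, 4) = Add(4, Q))
Mul(Add(17, Function('h')(2)), -49) = Mul(Add(17, Add(4, 2)), -49) = Mul(Add(17, 6), -49) = Mul(23, -49) = -1127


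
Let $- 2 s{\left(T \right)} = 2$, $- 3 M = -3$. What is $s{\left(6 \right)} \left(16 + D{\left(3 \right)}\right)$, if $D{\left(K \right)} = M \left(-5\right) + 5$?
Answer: $-16$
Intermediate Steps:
$M = 1$ ($M = \left(- \frac{1}{3}\right) \left(-3\right) = 1$)
$D{\left(K \right)} = 0$ ($D{\left(K \right)} = 1 \left(-5\right) + 5 = -5 + 5 = 0$)
$s{\left(T \right)} = -1$ ($s{\left(T \right)} = \left(- \frac{1}{2}\right) 2 = -1$)
$s{\left(6 \right)} \left(16 + D{\left(3 \right)}\right) = - (16 + 0) = \left(-1\right) 16 = -16$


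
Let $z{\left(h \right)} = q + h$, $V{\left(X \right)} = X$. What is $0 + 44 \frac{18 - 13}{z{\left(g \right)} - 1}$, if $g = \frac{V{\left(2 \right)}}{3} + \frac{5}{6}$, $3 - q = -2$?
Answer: $40$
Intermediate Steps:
$q = 5$ ($q = 3 - -2 = 3 + 2 = 5$)
$g = \frac{3}{2}$ ($g = \frac{2}{3} + \frac{5}{6} = \frac{3}{2} \approx 1.5$)
$z{\left(h \right)} = 5 + h$
$0 + 44 \frac{18 - 13}{z{\left(g \right)} - 1} = 0 + 44 \frac{18 - 13}{\left(5 + \frac{3}{2}\right) - 1} = 0 + 44 \frac{5}{\frac{13}{2} - 1} = 0 + 44 \frac{5}{\frac{11}{2}} = 0 + 44 \cdot 5 \cdot \frac{2}{11} = 0 + 44 \cdot \frac{10}{11} = 0 + 40 = 40$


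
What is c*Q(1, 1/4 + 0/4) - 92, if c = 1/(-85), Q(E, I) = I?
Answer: -31281/340 ≈ -92.003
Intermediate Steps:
c = -1/85 ≈ -0.011765
c*Q(1, 1/4 + 0/4) - 92 = -(1/4 + 0/4)/85 - 92 = -(1*(¼) + 0*(¼))/85 - 92 = -(¼ + 0)/85 - 92 = -1/85*¼ - 92 = -1/340 - 92 = -31281/340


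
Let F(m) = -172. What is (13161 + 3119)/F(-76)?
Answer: -4070/43 ≈ -94.651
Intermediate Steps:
(13161 + 3119)/F(-76) = (13161 + 3119)/(-172) = 16280*(-1/172) = -4070/43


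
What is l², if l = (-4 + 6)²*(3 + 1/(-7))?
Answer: 6400/49 ≈ 130.61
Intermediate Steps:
l = 80/7 (l = 2²*(3 - ⅐) = 4*(20/7) = 80/7 ≈ 11.429)
l² = (80/7)² = 6400/49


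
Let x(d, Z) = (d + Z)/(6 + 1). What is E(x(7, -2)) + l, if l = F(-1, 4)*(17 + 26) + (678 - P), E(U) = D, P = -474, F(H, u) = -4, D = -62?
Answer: 918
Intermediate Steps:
x(d, Z) = Z/7 + d/7 (x(d, Z) = (Z + d)/7 = (Z + d)*(⅐) = Z/7 + d/7)
E(U) = -62
l = 980 (l = -4*(17 + 26) + (678 - 1*(-474)) = -4*43 + (678 + 474) = -172 + 1152 = 980)
E(x(7, -2)) + l = -62 + 980 = 918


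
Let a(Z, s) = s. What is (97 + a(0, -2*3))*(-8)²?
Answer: 5824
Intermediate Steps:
(97 + a(0, -2*3))*(-8)² = (97 - 2*3)*(-8)² = (97 - 6)*64 = 91*64 = 5824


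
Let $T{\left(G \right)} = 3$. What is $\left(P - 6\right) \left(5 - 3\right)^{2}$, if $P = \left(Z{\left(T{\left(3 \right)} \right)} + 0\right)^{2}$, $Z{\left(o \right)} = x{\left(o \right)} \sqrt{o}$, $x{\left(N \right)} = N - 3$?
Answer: $-24$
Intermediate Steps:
$x{\left(N \right)} = -3 + N$
$Z{\left(o \right)} = \sqrt{o} \left(-3 + o\right)$ ($Z{\left(o \right)} = \left(-3 + o\right) \sqrt{o} = \sqrt{o} \left(-3 + o\right)$)
$P = 0$ ($P = \left(\sqrt{3} \left(-3 + 3\right) + 0\right)^{2} = \left(\sqrt{3} \cdot 0 + 0\right)^{2} = \left(0 + 0\right)^{2} = 0^{2} = 0$)
$\left(P - 6\right) \left(5 - 3\right)^{2} = \left(0 - 6\right) \left(5 - 3\right)^{2} = - 6 \cdot 2^{2} = \left(-6\right) 4 = -24$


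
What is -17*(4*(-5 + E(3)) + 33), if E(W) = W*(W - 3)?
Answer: -221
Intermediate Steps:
E(W) = W*(-3 + W)
-17*(4*(-5 + E(3)) + 33) = -17*(4*(-5 + 3*(-3 + 3)) + 33) = -17*(4*(-5 + 3*0) + 33) = -17*(4*(-5 + 0) + 33) = -17*(4*(-5) + 33) = -17*(-20 + 33) = -17*13 = -221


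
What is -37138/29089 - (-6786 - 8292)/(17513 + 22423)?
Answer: -174089871/193616384 ≈ -0.89915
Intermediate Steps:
-37138/29089 - (-6786 - 8292)/(17513 + 22423) = -37138*1/29089 - (-15078)/39936 = -37138/29089 - (-15078)/39936 = -37138/29089 - 1*(-2513/6656) = -37138/29089 + 2513/6656 = -174089871/193616384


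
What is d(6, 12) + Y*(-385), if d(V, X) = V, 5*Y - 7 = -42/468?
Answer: -41035/78 ≈ -526.09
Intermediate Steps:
Y = 539/390 (Y = 7/5 + (-42/468)/5 = 7/5 + (-42*1/468)/5 = 7/5 + (⅕)*(-7/78) = 7/5 - 7/390 = 539/390 ≈ 1.3821)
d(6, 12) + Y*(-385) = 6 + (539/390)*(-385) = 6 - 41503/78 = -41035/78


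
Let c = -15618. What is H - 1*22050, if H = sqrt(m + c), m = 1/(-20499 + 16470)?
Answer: -22050 + I*sqrt(253524514767)/4029 ≈ -22050.0 + 124.97*I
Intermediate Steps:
m = -1/4029 (m = 1/(-4029) = -1/4029 ≈ -0.00024820)
H = I*sqrt(253524514767)/4029 (H = sqrt(-1/4029 - 15618) = sqrt(-62924923/4029) = I*sqrt(253524514767)/4029 ≈ 124.97*I)
H - 1*22050 = I*sqrt(253524514767)/4029 - 1*22050 = I*sqrt(253524514767)/4029 - 22050 = -22050 + I*sqrt(253524514767)/4029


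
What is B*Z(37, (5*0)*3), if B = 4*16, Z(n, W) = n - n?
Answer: 0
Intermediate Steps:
Z(n, W) = 0
B = 64
B*Z(37, (5*0)*3) = 64*0 = 0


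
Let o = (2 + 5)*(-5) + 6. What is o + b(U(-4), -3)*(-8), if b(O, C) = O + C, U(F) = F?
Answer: 27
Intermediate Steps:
b(O, C) = C + O
o = -29 (o = 7*(-5) + 6 = -35 + 6 = -29)
o + b(U(-4), -3)*(-8) = -29 + (-3 - 4)*(-8) = -29 - 7*(-8) = -29 + 56 = 27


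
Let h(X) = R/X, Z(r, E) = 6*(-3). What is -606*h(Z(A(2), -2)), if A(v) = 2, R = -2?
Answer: -202/3 ≈ -67.333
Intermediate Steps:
Z(r, E) = -18
h(X) = -2/X
-606*h(Z(A(2), -2)) = -(-1212)/(-18) = -(-1212)*(-1)/18 = -606*1/9 = -202/3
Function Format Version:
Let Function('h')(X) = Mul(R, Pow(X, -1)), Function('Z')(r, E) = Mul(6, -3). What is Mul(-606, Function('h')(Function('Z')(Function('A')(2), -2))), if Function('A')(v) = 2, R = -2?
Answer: Rational(-202, 3) ≈ -67.333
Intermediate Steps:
Function('Z')(r, E) = -18
Function('h')(X) = Mul(-2, Pow(X, -1))
Mul(-606, Function('h')(Function('Z')(Function('A')(2), -2))) = Mul(-606, Mul(-2, Pow(-18, -1))) = Mul(-606, Mul(-2, Rational(-1, 18))) = Mul(-606, Rational(1, 9)) = Rational(-202, 3)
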